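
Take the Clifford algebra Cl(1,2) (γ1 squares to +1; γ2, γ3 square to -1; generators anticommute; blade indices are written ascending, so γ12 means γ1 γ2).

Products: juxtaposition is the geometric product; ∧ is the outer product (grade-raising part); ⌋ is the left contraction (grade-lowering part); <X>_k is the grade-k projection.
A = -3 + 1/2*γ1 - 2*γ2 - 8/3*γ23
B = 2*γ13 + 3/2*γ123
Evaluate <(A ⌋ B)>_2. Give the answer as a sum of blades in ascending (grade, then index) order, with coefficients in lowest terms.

step 1: 4*γ1 + γ3 - 9*γ13 + 3/4*γ23 - 9/2*γ123
step 2: -9*γ13 + 3/4*γ23
Answer: -9*γ13 + 3/4*γ23


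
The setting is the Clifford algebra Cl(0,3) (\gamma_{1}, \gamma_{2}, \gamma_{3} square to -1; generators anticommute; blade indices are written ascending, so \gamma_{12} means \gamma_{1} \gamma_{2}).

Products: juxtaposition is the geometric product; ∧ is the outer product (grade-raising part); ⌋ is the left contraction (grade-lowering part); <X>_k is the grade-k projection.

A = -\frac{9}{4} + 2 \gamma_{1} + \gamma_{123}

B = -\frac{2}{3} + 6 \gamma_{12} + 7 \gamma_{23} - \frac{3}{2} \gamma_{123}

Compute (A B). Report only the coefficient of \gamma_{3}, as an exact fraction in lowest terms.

step 1: -\frac{25}{3} \gamma_{1} - 12 \gamma_{2} - 6 \gamma_{3} - \frac{27}{2} \gamma_{12} - \frac{51}{4} \gamma_{23} + \frac{401}{24} \gamma_{123}
Answer: -6


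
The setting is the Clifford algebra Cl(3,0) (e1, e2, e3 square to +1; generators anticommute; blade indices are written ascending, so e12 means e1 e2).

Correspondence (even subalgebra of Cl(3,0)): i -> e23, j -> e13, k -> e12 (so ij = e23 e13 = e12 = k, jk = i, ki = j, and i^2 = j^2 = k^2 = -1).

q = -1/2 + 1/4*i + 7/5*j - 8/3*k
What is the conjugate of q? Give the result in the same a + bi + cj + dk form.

In blades: q = -1/2 - 8/3*e12 + 7/5*e13 + 1/4*e23.
Quaternion conjugation is reversion on the even subalgebra: the scalar is fixed and every grade-2 blade flips sign, giving -1/2 + 8/3*e12 - 7/5*e13 - 1/4*e23; translating back:
Answer: -1/2 - 1/4*i - 7/5*j + 8/3*k


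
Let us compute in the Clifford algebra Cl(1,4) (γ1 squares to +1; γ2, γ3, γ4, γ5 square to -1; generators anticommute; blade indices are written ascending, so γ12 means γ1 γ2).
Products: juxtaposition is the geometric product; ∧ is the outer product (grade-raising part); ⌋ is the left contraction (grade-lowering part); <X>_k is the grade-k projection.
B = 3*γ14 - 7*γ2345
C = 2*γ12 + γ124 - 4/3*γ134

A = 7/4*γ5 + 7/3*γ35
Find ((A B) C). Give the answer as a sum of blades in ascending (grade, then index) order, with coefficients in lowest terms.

step 1: -49/3*γ24 + 21/4*γ145 - 49/4*γ234 - 7*γ1345
step 2: 49/3*γ1 + 28/3*γ5 + 49/3*γ12 + 49/4*γ13 - 98/3*γ14 + 21/4*γ25 - 7*γ35 + 196/9*γ123 - 49/2*γ134 - 7*γ235 + 21/2*γ245 - 14*γ2345
Answer: 49/3*γ1 + 28/3*γ5 + 49/3*γ12 + 49/4*γ13 - 98/3*γ14 + 21/4*γ25 - 7*γ35 + 196/9*γ123 - 49/2*γ134 - 7*γ235 + 21/2*γ245 - 14*γ2345


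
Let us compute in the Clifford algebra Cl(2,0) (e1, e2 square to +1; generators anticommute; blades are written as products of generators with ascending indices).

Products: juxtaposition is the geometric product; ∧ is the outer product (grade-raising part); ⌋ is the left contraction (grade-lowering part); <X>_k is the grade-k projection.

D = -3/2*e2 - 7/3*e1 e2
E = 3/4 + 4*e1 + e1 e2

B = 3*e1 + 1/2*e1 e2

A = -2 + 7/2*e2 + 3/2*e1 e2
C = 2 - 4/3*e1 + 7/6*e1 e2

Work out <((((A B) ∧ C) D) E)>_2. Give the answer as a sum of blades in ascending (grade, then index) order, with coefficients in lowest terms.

step 1: -3/4 - 31/4*e1 - 9/2*e2 - 23/2*e1 e2
step 2: -3/2 - 29/2*e1 - 9*e2 - 239/8*e1 e2
step 3: -1349/24 + 381/16*e1 + 433/12*e2 + 101/4*e1 e2
step 4: 891/32 - 46667/192*e1 - 401/8*e2 - 8717/48*e1 e2
step 5: -8717/48*e1 e2
Answer: -8717/48*e1 e2


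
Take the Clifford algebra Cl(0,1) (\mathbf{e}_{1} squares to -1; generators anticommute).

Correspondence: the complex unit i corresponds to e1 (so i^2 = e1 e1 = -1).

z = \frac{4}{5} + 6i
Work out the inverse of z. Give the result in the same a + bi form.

In blades: z = \frac{4}{5} + 6 e_{1}.
With qbar = \frac{4}{5} - 6 e_{1} (scalar fixed, mapped units negated), z qbar = \frac{916}{25} (the sum of squared coefficients), so z^-1 = qbar / (\frac{916}{25}) = \frac{5}{229} - \frac{75}{458} e_{1}; translating back:
Answer: \frac{5}{229} - \frac{75}{458}i


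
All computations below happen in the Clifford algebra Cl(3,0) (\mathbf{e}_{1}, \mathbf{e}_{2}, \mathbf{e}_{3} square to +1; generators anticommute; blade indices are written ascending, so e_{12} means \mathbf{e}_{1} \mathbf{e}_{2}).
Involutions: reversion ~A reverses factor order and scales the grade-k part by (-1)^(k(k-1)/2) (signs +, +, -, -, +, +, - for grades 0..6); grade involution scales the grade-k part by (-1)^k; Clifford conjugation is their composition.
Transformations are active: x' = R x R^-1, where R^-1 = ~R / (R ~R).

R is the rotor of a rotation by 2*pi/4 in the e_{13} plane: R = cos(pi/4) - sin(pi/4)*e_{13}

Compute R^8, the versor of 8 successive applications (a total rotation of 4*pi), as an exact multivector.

The rotor phase is half the rotation angle and phases add under composition, so 8 steps in the e_{13} plane accumulate phase 8*(pi/4) = 2 \pi: R^8 = cos(2 \pi) - sin(2 \pi)*e_{13}.
cos(2 \pi) = 1 and sin(2 \pi) = 0, so R^8 = 1. The total rotation 4*pi is 2 full turns, so every vector returns to itself, yet the rotor is +1, back on the identity sheet (an even number of 2*pi turns).
Answer: 1


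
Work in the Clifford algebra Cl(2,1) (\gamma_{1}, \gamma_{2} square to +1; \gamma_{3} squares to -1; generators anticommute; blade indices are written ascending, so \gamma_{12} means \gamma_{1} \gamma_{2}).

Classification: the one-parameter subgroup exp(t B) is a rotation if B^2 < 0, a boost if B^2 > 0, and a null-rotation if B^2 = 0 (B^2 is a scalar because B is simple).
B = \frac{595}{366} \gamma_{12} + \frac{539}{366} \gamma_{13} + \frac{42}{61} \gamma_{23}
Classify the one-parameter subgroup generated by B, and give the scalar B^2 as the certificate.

B^2 term by term: the squares give (\frac{595}{366})^2*(\gamma_{12})^2 + (\frac{539}{366})^2*(\gamma_{13})^2 + (\frac{42}{61})^2*(\gamma_{23})^2 = \frac{354025}{133956}*(-1) + \frac{290521}{133956}*(+1) + \frac{1764}{3721}*(+1) = 0 (each basis 2-blade squares to minus the product of its generators' squares); cross terms between blades sharing an index anticommute and cancel. So B^2 = 0.
Answer: null-rotation, certificate B^2 = 0. The invariant at work: B^2 = 0 is unchanged by conjugation, hence its sign classifies the subgroup whatever basis B is written in.


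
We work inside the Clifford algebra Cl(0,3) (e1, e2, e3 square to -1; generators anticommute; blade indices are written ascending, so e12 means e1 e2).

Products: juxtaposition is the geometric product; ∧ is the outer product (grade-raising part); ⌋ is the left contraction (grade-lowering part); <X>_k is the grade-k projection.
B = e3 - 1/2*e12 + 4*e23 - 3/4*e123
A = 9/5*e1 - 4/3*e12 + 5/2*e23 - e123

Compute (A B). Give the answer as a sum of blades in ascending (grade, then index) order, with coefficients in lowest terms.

step 1: -119/12 + 47/8*e1 - 8/5*e2 - 3/2*e3 + e12 + 353/60*e13 + 27/20*e23 + 88/15*e123
Answer: -119/12 + 47/8*e1 - 8/5*e2 - 3/2*e3 + e12 + 353/60*e13 + 27/20*e23 + 88/15*e123


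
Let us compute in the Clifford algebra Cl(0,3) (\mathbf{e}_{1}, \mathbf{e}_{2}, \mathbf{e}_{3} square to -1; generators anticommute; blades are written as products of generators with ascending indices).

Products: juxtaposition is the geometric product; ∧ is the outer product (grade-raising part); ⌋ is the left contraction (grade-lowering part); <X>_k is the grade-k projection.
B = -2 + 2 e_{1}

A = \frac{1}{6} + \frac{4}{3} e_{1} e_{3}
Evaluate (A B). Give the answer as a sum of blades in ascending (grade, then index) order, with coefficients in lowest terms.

step 1: -\frac{1}{3} + \frac{1}{3} e_{1} + \frac{8}{3} e_{3} - \frac{8}{3} e_{1} e_{3}
Answer: -\frac{1}{3} + \frac{1}{3} e_{1} + \frac{8}{3} e_{3} - \frac{8}{3} e_{1} e_{3}


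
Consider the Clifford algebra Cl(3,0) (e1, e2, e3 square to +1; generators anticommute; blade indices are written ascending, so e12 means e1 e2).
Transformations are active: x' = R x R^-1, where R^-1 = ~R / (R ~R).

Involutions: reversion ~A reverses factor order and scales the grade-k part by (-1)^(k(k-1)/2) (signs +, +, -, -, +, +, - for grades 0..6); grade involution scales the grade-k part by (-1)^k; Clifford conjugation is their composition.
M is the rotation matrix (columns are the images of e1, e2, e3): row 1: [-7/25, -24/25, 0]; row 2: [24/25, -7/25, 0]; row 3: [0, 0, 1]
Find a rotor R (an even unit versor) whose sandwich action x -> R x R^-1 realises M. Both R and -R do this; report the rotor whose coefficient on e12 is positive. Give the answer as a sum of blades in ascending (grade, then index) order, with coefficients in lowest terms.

Method: write R = a + b12*e12 + b13*e13 + b23*e23 with a^2 + b12^2 + b13^2 + b23^2 = 1 (so R^-1 = ~R). Expanding the columns R e_j ~R gives tr M = 4a^2 - 1 and, from the antisymmetric part, M21 - M12 = -4a*b12, M13 - M31 = 4a*b13, M32 - M23 = -4a*b23.
Here tr M = 11/25, so a^2 = (1 + tr M)/4 = 9/25 and a = ±3/5. Taking a = 3/5: M21 - M12 = 48/25, M13 - M31 = 0, M32 - M23 = 0, giving b12 = -4/5, b13 = 0, b23 = 0, i.e. R = 3/5 - 4/5*e12.
Its e12 coefficient is negative, so report the other preimage -R.
Answer: -3/5 + 4/5*e12. Note: both R and -R realise this M (trace 11/25); the covering map identifies them, and the e12-coefficient sign is the tie-breaker.


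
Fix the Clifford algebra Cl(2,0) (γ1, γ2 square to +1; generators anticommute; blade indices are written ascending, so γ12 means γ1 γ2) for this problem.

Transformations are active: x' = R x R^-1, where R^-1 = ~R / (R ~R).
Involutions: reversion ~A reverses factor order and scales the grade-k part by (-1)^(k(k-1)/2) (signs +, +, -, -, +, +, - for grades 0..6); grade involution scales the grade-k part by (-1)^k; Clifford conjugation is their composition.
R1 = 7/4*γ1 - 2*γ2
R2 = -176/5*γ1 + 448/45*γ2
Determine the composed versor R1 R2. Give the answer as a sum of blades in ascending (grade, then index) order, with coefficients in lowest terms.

Distribute over the terms of R1 (each basis-blade product reordered to ascending indices, repeated generators contracted through their squares):
(7/4*γ1) R2 = -308/5 + 784/45*γ12
(-2*γ2) R2 = -896/45 - 352/5*γ12
Summing the partial products and collecting blades:
Answer: -3668/45 - 2384/45*γ12


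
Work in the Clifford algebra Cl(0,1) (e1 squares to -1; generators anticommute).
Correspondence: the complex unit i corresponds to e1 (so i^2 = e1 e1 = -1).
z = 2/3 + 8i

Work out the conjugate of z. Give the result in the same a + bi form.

In blades: z = 2/3 + 8*e1.
Conjugation here is Clifford conjugation: the scalar is fixed and the grade-1 and grade-2 blades all flip sign, giving 2/3 - 8*e1; translating back:
Answer: 2/3 - 8i


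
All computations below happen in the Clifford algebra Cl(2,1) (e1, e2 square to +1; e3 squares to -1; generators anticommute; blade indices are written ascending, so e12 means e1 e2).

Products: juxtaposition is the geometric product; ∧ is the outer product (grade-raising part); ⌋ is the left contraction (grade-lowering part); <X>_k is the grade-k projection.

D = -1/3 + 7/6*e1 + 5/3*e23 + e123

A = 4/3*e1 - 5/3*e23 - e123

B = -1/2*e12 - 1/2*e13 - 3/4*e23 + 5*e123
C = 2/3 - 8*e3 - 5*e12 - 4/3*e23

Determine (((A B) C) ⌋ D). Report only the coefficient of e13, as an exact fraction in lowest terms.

step 1: -15/4 - 91/12*e1 - 7/6*e2 - 7/6*e3 - 5/6*e12 - 5/6*e13 + 20/3*e23 - e123
step 2: -224/9 - 146/9*e1 + 3313/36*e2 + 232/9*e3 + 407/36*e12 + 851/9*e13 + 413/18*e23 + 395/18*e123
step 3: 446/9 - 329/54*e1 - 1393/27*e2 + 3836/27*e3 - 232/9*e12 - 3313/36*e13 - 1558/27*e23 - 224/9*e123
Answer: -3313/36


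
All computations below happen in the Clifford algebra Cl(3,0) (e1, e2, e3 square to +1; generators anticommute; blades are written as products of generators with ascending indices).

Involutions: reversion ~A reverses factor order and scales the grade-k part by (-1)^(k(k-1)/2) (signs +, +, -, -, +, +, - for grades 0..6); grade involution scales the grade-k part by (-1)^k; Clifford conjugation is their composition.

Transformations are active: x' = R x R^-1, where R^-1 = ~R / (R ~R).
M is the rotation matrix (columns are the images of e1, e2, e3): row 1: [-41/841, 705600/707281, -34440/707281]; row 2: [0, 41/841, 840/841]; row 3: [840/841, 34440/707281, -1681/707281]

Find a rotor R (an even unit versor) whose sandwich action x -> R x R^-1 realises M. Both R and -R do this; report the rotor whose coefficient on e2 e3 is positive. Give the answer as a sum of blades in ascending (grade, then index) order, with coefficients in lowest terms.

Method: write R = a + b12*e1 e2 + b13*e1 e3 + b23*e2 e3 with a^2 + b12^2 + b13^2 + b23^2 = 1 (so R^-1 = ~R). Expanding the columns R e_j ~R gives tr M = 4a^2 - 1 and, from the antisymmetric part, M21 - M12 = -4a*b12, M13 - M31 = 4a*b13, M32 - M23 = -4a*b23.
Here tr M = -1681/707281, so a^2 = (1 + tr M)/4 = 176400/707281 and a = ±420/841. Taking a = 420/841: M21 - M12 = -705600/707281, M13 - M31 = -740880/707281, M32 - M23 = -672000/707281, giving b12 = 420/841, b13 = -441/841, b23 = 400/841, i.e. R = 420/841 + 420/841*e1 e2 - 441/841*e1 e3 + 400/841*e2 e3.
Its e2 e3 coefficient is already positive.
Answer: 420/841 + 420/841*e1 e2 - 441/841*e1 e3 + 400/841*e2 e3. Recall the cover is two-to-one: with M of trace -1681/707281, both preimages act alike, and the stated e2 e3 sign chooses the sheet.


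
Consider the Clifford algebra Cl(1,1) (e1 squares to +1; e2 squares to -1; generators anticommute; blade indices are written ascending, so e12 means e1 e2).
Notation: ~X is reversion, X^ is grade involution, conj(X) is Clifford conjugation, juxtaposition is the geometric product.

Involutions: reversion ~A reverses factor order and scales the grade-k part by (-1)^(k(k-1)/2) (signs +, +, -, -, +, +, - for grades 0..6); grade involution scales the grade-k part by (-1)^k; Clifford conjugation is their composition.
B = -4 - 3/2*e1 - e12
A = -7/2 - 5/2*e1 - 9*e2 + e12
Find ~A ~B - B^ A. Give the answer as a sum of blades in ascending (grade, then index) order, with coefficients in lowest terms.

first term: 67/4 + 25/4*e1 + 32*e2 - 13*e12
second term: 37/4 - 17/4*e1 + 35*e2 - 14*e12
Answer: 15/2 + 21/2*e1 - 3*e2 + e12


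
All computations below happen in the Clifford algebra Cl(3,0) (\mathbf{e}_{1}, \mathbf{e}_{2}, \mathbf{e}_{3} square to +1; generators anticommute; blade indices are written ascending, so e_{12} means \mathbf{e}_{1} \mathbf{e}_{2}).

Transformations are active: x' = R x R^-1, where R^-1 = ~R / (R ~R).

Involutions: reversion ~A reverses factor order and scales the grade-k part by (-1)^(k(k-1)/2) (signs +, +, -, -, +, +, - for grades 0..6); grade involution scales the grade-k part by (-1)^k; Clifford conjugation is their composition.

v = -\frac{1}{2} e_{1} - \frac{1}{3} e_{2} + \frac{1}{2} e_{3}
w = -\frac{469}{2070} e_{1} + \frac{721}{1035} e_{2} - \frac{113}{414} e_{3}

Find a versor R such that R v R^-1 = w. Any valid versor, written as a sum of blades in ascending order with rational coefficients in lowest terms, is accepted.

The midline construction: v and w both square to \frac{11}{18}, so reflecting in their sum -\frac{752}{1035} e_{1} + \frac{376}{1035} e_{2} + \frac{47}{207} e_{3} exchanges them.
Answer: -\frac{752}{1035} e_{1} + \frac{376}{1035} e_{2} + \frac{47}{207} e_{3}


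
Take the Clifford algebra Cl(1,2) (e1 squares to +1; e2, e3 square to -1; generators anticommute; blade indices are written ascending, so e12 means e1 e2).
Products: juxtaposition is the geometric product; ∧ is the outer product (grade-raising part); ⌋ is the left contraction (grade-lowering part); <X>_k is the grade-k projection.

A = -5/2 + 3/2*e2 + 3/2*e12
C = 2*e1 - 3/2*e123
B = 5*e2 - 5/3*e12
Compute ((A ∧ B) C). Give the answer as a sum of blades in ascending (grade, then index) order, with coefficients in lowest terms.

step 1: -25/2*e2 + 25/6*e12
step 2: -25/3*e2 - 25/4*e3 + 25*e12 + 75/4*e13
Answer: -25/3*e2 - 25/4*e3 + 25*e12 + 75/4*e13


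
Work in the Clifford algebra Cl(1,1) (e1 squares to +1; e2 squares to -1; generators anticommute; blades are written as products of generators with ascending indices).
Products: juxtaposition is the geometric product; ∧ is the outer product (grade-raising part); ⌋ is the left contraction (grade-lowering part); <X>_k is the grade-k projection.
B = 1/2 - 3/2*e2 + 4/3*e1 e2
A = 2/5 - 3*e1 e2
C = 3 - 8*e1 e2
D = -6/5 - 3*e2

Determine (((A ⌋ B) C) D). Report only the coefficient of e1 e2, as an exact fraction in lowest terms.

step 1: -19/5 - 3/5*e2 + 8/15*e1 e2
step 2: -47/3 + 24/5*e1 - 9/5*e2 + 32*e1 e2
step 3: 67/5 + 2256/25*e1 + 1229/25*e2 - 264/5*e1 e2
Answer: -264/5


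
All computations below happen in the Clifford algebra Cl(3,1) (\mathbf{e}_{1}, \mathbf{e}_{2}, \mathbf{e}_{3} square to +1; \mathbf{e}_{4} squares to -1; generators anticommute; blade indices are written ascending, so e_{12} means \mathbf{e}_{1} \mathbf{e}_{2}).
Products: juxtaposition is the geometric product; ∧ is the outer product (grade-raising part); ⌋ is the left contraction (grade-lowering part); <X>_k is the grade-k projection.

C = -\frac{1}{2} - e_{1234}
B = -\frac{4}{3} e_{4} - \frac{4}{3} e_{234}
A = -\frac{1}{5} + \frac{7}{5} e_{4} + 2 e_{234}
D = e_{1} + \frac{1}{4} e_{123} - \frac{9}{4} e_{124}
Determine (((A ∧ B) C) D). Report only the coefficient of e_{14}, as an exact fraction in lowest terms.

step 1: \frac{4}{15} e_{4} + \frac{4}{15} e_{234}
step 2: \frac{4}{15} e_{1} - \frac{2}{15} e_{4} - \frac{4}{15} e_{123} - \frac{2}{15} e_{234}
step 3: \frac{1}{3} - \frac{3}{10} e_{12} + \frac{3}{10} e_{13} + \frac{1}{10} e_{14} - \frac{1}{5} e_{23} - \frac{3}{5} e_{24} - \frac{3}{5} e_{34} + \frac{1}{6} e_{1234}
Answer: \frac{1}{10}


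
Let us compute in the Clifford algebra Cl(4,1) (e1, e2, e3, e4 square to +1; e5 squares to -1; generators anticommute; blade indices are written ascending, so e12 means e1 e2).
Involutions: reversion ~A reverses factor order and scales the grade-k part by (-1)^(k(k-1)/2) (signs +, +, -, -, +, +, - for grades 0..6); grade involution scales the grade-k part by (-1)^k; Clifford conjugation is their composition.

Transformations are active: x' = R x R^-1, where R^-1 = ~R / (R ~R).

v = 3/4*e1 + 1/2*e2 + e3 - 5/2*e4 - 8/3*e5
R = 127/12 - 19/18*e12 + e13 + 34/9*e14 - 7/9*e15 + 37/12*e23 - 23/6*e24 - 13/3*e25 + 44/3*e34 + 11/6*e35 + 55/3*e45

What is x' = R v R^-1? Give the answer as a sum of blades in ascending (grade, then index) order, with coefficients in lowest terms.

~R = 127/12 + 19/18*e12 - e13 - 34/9*e14 + 7/9*e15 - 37/12*e23 + 23/6*e24 + 13/3*e25 - 44/3*e34 - 11/6*e35 - 55/3*e45, and R ~R = 5735/648, so R^-1 = ~R / (5735/648).
R v = -1343/432*e1 + 259/36*e2 - 1691/72*e3 + 493/72*e4 + 667/36*e5 + 109/144*e123 - 17/8*e124 - 5/108*e125 + 85/18*e134 - 37/72*e135 + 187/108*e145 + 83/24*e234 - 107/36*e235 + 77/9*e245 - 583/36*e345
Answer: 12977/4588*e1 - 30241/6882*e2 + 13429/1147*e3 + 51395/6882*e4 - 16982/1147*e5


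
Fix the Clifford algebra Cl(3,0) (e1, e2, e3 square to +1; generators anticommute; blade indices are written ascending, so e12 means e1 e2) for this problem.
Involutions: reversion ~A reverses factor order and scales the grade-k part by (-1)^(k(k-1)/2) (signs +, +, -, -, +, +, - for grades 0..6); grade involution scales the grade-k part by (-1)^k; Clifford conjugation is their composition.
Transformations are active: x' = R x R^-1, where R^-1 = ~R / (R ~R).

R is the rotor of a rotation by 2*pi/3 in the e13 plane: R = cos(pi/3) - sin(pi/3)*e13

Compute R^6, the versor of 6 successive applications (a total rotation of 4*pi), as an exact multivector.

Because a rotor carries half the rotation angle, composing 6 copies of this e13-plane rotor multiplies the phase: 6*(pi/3) = 2*pi, hence R^6 = cos(2*pi) - sin(2*pi)*e13.
cos(2*pi) = 1 and sin(2*pi) = 0, so R^6 = 1. The total rotation 4*pi is 2 full turns, so every vector returns to itself, yet the rotor is +1, back on the identity sheet (an even number of 2*pi turns).
Answer: 1


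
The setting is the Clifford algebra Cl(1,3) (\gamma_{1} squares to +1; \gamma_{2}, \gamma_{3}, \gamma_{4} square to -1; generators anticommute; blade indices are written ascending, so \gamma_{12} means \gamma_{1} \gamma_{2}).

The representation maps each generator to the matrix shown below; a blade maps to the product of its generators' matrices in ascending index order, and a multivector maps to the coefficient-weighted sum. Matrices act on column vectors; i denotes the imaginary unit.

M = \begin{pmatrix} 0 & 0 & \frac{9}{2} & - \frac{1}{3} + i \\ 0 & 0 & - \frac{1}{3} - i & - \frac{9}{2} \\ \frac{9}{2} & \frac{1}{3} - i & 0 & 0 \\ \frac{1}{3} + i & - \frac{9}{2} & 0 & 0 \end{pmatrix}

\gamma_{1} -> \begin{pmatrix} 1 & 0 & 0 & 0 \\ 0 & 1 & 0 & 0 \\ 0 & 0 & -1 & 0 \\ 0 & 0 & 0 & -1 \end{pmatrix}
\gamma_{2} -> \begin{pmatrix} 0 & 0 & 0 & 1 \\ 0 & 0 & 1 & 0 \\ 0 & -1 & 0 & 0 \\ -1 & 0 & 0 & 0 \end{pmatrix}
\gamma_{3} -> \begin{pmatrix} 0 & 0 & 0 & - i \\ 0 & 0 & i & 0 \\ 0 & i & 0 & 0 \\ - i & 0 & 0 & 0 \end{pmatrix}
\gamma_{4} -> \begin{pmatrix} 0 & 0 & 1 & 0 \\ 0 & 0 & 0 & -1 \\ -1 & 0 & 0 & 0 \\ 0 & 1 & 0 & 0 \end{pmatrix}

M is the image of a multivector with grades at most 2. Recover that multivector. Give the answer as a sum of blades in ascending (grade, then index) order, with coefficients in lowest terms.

Method: the blade images are trace-orthogonal — tr(rho(e_A) rho(e_B)^-1) = 4 if A = B and 0 otherwise — and rho(e_A)^-1 = (e_A)^2 * rho(e_A) with (e_A)^2 = +1 or -1, so the coefficient of e_A in the preimage is (e_A)^2 * tr(M rho(e_A))/4.
Nonzero projections over blades of grade <= 2: \gamma_{2}: (\gamma_{2})^2 = -1, tr(M rho(\gamma_{2})) = \frac{4}{3}, coefficient -\frac{1}{3}; \gamma_{3}: (\gamma_{3})^2 = -1, tr(M rho(\gamma_{3})) = 4, coefficient -1; \gamma_{14}: (\gamma_{14})^2 = +1, tr(M rho(\gamma_{14})) = 18, coefficient \frac{9}{2}. Every other blade of grade <= 2 projects to 0.
Answer: -\frac{1}{3} \gamma_{2} - \gamma_{3} + \frac{9}{2} \gamma_{14}


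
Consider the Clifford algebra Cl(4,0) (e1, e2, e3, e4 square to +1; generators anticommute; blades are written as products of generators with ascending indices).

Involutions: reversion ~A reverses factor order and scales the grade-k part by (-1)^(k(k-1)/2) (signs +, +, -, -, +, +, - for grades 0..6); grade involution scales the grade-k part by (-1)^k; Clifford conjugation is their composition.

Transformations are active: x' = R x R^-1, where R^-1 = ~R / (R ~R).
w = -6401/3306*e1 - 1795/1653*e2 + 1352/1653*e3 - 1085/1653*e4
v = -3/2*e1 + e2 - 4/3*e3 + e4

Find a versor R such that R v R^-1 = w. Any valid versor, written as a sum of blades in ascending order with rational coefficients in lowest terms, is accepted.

Construction: equal norms (both 217/36) license R = v + w = -5680/1653*e1 - 142/1653*e2 - 284/551*e3 + 568/1653*e4 — nothing changes along that direction, while (v - w)/2 changes sign, so v maps onto w.
Answer: -5680/1653*e1 - 142/1653*e2 - 284/551*e3 + 568/1653*e4


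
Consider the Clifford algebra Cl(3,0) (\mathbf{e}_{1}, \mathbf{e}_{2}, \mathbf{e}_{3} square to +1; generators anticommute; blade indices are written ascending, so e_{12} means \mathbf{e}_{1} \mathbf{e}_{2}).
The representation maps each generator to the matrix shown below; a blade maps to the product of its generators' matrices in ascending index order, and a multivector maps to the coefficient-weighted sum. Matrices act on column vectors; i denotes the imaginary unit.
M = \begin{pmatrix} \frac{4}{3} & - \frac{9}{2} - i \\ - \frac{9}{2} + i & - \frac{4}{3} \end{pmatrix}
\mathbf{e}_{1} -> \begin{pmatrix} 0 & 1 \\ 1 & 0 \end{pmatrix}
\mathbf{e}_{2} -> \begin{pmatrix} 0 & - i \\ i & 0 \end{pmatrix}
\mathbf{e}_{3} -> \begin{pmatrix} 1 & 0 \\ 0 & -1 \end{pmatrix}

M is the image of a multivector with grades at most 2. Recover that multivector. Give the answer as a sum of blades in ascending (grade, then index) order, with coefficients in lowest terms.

Method: 1, rho(e_{1}), rho(e_{2}), rho(e_{3}) form a trace-orthogonal basis of the 2x2 complex matrices (tr(X Y) = 2 if X = Y, else 0), so M = m0*1 + m1*rho(e_{1}) + m2*rho(e_{2}) + m3*rho(e_{3}) with m0 = tr(M)/2 = 0, m1 = tr(M rho(e_{1}))/2 = - \frac{9}{2}, m2 = tr(M rho(e_{2}))/2 = 1, m3 = tr(M rho(e_{3}))/2 = \frac{4}{3}.
Multiplying table entries, the bivector images are rho(e_{12}) = i*rho(e_{3}), rho(e_{13}) = -i*rho(e_{2}), rho(e_{23}) = i*rho(e_{1}); with real blade coefficients the real parts of m0..m3 are the coefficients of 1, e_{1}, e_{2}, e_{3} and the imaginary parts give the bivectors (e_{23}: Im m1, e_{13}: -Im m2, e_{12}: Im m3).
Answer: -\frac{9}{2} e_{1} + e_{2} + \frac{4}{3} e_{3}


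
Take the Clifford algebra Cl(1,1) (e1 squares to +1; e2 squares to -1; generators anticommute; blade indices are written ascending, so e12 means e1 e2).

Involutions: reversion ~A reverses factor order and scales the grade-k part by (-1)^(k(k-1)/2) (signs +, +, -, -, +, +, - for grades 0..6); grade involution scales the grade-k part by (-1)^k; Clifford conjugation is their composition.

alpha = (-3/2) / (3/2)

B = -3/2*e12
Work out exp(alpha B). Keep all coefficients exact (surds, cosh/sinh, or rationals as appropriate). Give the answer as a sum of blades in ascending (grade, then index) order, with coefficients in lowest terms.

B^2 = (-3/2)^2*(e12)^2 = 9/4*(+1) = 9/4 (a basis 2-blade squares to minus the product of its generators' squares).
B^2 = 9/4 — since the square is positive, the closed form is hyperbolic: l = 3/2, alpha*l = -3/2, so exp(alpha B) = cosh(-3/2) + (sinh(-3/2)/(3/2))*B = cosh(3/2) + (-2*sinh(3/2)/3)*B.
Answer: cosh(3/2) + sinh(3/2)*e12


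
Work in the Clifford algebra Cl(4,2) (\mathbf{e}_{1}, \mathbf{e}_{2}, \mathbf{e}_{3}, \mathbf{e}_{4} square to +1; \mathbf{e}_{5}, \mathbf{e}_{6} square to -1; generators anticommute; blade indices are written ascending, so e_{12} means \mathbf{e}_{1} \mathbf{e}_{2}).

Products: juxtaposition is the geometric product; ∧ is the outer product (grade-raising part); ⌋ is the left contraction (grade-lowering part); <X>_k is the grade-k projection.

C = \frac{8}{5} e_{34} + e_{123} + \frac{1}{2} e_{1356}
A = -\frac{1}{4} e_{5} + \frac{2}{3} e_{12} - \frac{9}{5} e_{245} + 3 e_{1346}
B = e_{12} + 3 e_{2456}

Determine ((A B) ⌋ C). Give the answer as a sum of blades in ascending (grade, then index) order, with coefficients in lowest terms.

step 1: -\frac{2}{3} - \frac{27}{5} e_{6} - \frac{1}{4} e_{125} + \frac{9}{5} e_{145} + \frac{3}{4} e_{246} + 9 e_{1235} + 2 e_{1456} + 3 e_{2346}
step 2: -\frac{16}{15} e_{34} - \frac{2}{3} e_{123} - \frac{27}{10} e_{135} - \frac{1}{3} e_{1356}
Answer: -\frac{16}{15} e_{34} - \frac{2}{3} e_{123} - \frac{27}{10} e_{135} - \frac{1}{3} e_{1356}


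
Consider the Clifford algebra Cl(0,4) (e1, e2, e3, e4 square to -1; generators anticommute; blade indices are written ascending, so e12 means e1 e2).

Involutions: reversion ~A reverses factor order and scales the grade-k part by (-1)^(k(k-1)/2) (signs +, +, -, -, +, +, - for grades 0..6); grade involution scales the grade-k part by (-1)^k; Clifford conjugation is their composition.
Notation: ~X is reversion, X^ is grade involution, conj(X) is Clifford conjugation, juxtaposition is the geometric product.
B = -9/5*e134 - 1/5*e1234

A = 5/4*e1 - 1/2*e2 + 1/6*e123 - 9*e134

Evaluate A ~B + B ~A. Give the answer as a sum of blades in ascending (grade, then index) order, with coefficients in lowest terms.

first term: -81/5 + 9/5*e2 - 1/30*e4 + 3/10*e24 - 9/4*e34 + 1/10*e134 + 1/4*e234 + 9/10*e1234
second term: -81/5 + 9/5*e2 - 1/30*e4 - 3/10*e24 + 9/4*e34 - 1/10*e134 - 1/4*e234 + 9/10*e1234
Answer: -162/5 + 18/5*e2 - 1/15*e4 + 9/5*e1234


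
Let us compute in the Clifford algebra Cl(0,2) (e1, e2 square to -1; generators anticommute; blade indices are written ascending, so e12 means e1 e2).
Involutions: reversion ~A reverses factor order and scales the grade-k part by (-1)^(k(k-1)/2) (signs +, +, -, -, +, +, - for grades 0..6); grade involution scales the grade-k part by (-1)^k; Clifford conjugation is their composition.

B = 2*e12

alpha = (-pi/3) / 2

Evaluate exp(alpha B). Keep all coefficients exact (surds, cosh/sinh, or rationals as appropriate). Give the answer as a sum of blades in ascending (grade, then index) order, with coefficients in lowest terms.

B^2 = (2)^2*(e12)^2 = 4*(-1) = -4 (a basis 2-blade squares to minus the product of its generators' squares).
B^2 = -4 — circular case — the even/odd split gives cos and sin: l = 2, alpha*l = -pi/3, so exp(alpha B) = cos(-pi/3) + (sin(-pi/3)/2)*B = 1/2 + (-sqrt(3)/4)*B.
Answer: 1/2 - sqrt(3)/2*e12


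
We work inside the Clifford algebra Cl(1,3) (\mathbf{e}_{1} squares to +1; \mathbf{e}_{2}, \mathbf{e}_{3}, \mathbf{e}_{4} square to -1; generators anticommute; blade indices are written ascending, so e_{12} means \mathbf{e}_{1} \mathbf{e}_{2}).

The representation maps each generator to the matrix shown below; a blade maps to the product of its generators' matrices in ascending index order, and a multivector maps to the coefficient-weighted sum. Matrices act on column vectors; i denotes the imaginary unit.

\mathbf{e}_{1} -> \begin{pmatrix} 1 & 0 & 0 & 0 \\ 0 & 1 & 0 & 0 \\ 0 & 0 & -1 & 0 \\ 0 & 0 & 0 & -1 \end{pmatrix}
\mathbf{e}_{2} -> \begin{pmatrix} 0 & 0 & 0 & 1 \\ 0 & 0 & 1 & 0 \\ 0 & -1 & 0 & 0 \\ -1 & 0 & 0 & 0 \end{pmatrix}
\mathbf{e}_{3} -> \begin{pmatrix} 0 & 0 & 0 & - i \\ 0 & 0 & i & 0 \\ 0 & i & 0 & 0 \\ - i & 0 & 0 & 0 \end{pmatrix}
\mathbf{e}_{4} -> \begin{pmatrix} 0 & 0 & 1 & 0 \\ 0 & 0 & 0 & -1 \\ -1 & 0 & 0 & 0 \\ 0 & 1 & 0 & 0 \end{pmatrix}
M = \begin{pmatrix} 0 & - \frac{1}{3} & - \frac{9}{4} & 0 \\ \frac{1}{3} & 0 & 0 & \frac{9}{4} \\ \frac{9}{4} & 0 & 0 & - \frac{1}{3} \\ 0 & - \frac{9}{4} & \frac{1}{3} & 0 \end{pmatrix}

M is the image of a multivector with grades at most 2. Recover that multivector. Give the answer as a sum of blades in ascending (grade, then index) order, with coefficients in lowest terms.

Method: the blade images are trace-orthogonal — tr(rho(e_A) rho(e_B)^-1) = 4 if A = B and 0 otherwise — and rho(e_A)^-1 = (e_A)^2 * rho(e_A) with (e_A)^2 = +1 or -1, so the coefficient of e_A in the preimage is (e_A)^2 * tr(M rho(e_A))/4.
Nonzero projections over blades of grade <= 2: e_{4}: (e_{4})^2 = -1, tr(M rho(e_{4})) = 9, coefficient -\frac{9}{4}; e_{24}: (e_{24})^2 = -1, tr(M rho(e_{24})) = \frac{4}{3}, coefficient -\frac{1}{3}. Every other blade of grade <= 2 projects to 0.
Answer: -\frac{9}{4} e_{4} - \frac{1}{3} e_{24}


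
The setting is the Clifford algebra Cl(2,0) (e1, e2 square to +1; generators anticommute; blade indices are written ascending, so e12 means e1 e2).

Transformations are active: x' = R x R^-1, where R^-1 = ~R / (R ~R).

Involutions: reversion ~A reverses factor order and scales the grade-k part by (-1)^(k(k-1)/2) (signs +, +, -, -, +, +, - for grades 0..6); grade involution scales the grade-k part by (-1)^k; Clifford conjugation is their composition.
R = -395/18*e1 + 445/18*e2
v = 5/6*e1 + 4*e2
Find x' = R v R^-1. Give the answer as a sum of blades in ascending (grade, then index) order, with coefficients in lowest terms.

~R = -395/18*e1 + 445/18*e2, and R ~R = 177025/162, so R^-1 = ~R / (177025/162).
R v = 8705/108 - 11705/108*e12
Answer: -28824/7081*e1 - 14995/42486*e2


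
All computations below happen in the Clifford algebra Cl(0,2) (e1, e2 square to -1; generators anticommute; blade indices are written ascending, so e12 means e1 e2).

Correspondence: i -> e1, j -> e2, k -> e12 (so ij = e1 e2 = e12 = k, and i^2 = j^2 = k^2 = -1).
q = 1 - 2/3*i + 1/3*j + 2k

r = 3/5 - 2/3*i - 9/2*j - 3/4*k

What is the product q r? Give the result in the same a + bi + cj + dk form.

In blades: q = 1 - 2/3*e1 + 1/3*e2 + 2*e12, r = 3/5 - 2/3*e1 - 9/2*e2 - 3/4*e12.
Distribute q over r term by term (generator squares from the signature, products reordered to ascending indices): (1)*r = 3/5 - 2/3*e1 - 9/2*e2 - 3/4*e12; (-2/3*e1)*r = -4/9 - 2/5*e1 - 1/2*e2 + 3*e12; (1/3*e2)*r = 3/2 - 1/4*e1 + 1/5*e2 + 2/9*e12; (2*e12)*r = 3/2 + 9*e1 - 4/3*e2 + 6/5*e12.
Sum: 142/45 + 461/60*e1 - 92/15*e2 + 661/180*e12; translating back through the correspondence:
Answer: 142/45 + 461/60*i - 92/15*j + 661/180*k


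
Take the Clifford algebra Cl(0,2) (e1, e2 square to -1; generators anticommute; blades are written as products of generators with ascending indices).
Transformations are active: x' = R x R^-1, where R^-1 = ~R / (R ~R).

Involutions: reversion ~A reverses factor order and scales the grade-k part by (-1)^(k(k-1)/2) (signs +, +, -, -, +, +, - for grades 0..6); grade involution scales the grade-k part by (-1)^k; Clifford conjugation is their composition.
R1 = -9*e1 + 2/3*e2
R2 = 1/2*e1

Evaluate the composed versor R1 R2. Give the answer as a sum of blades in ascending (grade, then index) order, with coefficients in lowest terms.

Distribute over the terms of R2 (each basis-blade product reordered to ascending indices, repeated generators contracted through their squares):
R1 (1/2*e1) = 9/2 - 1/3*e1 e2
Answer: 9/2 - 1/3*e1 e2


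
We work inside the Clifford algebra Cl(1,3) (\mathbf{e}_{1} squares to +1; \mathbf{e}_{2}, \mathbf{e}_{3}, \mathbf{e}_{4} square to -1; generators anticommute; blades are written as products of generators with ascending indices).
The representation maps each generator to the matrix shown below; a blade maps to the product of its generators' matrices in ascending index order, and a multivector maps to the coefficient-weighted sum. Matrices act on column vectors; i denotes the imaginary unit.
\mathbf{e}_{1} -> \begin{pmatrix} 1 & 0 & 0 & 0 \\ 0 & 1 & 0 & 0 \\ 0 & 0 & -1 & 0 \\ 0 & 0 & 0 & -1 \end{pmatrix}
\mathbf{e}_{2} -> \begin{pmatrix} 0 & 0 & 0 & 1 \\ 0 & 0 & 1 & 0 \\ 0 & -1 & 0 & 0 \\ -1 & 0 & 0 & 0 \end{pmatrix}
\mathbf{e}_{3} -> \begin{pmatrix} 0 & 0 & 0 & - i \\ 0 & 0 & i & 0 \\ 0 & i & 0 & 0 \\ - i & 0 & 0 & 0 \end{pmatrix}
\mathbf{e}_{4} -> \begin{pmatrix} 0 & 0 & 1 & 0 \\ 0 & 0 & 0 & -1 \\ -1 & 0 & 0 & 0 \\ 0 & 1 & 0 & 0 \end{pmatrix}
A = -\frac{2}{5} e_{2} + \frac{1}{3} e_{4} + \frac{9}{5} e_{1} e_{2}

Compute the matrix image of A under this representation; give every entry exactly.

Bivector images (products of the table entries): rho(e_{1} e_{2}) = rho(\mathbf{e}_{1})rho(\mathbf{e}_{2}) = \begin{pmatrix} 0 & 0 & 0 & 1 \\ 0 & 0 & 1 & 0 \\ 0 & 1 & 0 & 0 \\ 1 & 0 & 0 & 0 \end{pmatrix}.
M = (-\frac{2}{5})*rho(e_{2}) + (\frac{1}{3})*rho(e_{4}) + (\frac{9}{5})*rho(e_{1} e_{2}), summed entrywise:
Answer: \begin{pmatrix} 0 & 0 & \frac{1}{3} & \frac{7}{5} \\ 0 & 0 & \frac{7}{5} & - \frac{1}{3} \\ - \frac{1}{3} & \frac{11}{5} & 0 & 0 \\ \frac{11}{5} & \frac{1}{3} & 0 & 0 \end{pmatrix}


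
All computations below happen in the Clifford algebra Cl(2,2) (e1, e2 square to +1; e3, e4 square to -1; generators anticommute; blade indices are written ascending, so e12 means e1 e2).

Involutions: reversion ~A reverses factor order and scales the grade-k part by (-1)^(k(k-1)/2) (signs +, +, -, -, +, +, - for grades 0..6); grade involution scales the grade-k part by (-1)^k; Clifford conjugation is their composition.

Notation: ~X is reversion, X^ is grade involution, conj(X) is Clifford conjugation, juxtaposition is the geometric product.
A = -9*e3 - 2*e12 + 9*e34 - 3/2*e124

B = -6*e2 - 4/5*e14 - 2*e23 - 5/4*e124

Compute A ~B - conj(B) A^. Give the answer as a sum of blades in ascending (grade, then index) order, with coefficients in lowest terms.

first term: -15/8 + 12*e1 - 84/5*e2 + 5/2*e4 - 56/5*e13 - 9*e14 - 54*e23 + 98/5*e24 - 45/4*e123 + 21/5*e134 - 54*e234 - 45/4*e1234
second term: -15/8 + 12*e1 - 96/5*e2 - 5/2*e4 + 56/5*e13 - 9*e14 + 54*e23 - 98/5*e24 - 45/4*e123 - 51/5*e134 + 54*e234 + 45/4*e1234
Answer: 12/5*e2 + 5*e4 - 112/5*e13 - 108*e23 + 196/5*e24 + 72/5*e134 - 108*e234 - 45/2*e1234


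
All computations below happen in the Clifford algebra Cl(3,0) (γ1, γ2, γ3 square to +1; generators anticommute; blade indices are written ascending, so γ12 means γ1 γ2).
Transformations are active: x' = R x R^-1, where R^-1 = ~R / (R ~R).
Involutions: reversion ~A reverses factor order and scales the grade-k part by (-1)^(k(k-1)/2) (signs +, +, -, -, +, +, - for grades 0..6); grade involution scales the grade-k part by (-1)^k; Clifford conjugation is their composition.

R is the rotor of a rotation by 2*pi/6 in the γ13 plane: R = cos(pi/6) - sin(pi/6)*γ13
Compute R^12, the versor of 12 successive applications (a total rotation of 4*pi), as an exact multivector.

The rotor phase is half the rotation angle and phases add under composition, so 12 steps in the γ13 plane accumulate phase 12*(pi/6) = 2*pi: R^12 = cos(2*pi) - sin(2*pi)*γ13.
cos(2*pi) = 1 and sin(2*pi) = 0, so R^12 = 1. The total rotation 4*pi is 2 full turns, so every vector returns to itself, yet the rotor is +1, back on the identity sheet (an even number of 2*pi turns).
Answer: 1


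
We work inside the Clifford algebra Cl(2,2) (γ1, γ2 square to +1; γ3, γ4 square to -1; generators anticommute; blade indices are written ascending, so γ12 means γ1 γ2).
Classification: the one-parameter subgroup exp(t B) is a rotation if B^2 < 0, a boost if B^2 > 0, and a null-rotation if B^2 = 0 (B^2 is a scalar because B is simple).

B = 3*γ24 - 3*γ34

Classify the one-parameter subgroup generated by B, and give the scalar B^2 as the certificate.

B^2 term by term: the squares give (3)^2*(γ24)^2 + (-3)^2*(γ34)^2 = 9*(+1) + 9*(-1) = 0 (each basis 2-blade squares to minus the product of its generators' squares); cross terms between blades sharing an index anticommute and cancel. So B^2 = 0.
Answer: null-rotation, certificate B^2 = 0. Check the certificate: B^2 = 0, and that sign is decisive whatever form B takes.


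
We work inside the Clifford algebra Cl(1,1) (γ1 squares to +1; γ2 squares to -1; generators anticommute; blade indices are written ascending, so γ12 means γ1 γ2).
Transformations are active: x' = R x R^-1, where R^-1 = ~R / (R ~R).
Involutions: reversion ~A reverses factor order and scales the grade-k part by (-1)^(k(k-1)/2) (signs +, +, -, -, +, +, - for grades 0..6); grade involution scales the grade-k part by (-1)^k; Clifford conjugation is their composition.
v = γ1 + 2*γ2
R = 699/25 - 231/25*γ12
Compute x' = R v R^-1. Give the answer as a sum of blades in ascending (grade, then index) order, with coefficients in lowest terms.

~R = 699/25 + 231/25*γ12, and R ~R = 87048/125, so R^-1 = ~R / (87048/125).
R v = 1161/25*γ1 + 1629/25*γ2
Answer: 21997/8060*γ1 + 26053/8060*γ2


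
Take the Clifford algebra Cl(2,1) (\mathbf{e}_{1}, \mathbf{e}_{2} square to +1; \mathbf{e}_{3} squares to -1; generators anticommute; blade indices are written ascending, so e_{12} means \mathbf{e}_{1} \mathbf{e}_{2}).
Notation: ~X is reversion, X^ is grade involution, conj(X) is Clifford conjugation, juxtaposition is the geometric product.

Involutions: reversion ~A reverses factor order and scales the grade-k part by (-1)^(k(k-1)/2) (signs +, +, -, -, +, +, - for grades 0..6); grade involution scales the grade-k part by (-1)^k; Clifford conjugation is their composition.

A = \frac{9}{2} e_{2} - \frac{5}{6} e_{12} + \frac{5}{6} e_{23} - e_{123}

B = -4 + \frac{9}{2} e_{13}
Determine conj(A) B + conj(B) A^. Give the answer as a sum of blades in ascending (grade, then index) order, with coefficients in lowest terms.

first term: \frac{45}{2} e_{2} + \frac{5}{12} e_{12} - \frac{5}{12} e_{23} + \frac{97}{4} e_{123}
second term: \frac{45}{2} e_{2} - \frac{5}{12} e_{12} + \frac{5}{12} e_{23} - \frac{97}{4} e_{123}
Answer: 45 e_{2}


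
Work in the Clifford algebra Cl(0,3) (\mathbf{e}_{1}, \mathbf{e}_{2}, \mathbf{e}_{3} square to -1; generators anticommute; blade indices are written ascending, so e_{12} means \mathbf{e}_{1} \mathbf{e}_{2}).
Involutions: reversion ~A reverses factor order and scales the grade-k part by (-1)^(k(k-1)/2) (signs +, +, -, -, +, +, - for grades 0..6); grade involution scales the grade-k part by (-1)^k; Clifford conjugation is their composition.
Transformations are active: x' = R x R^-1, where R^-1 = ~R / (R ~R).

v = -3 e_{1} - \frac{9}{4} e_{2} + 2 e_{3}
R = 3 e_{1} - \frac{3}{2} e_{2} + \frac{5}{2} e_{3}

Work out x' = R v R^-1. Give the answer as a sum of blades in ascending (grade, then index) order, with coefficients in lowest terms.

~R = 3 e_{1} - \frac{3}{2} e_{2} + \frac{5}{2} e_{3}, and R ~R = -\frac{35}{2}, so R^-1 = ~R / (-\frac{35}{2}).
R v = \frac{5}{8} - \frac{45}{4} e_{12} + \frac{27}{2} e_{13} + \frac{21}{8} e_{23}
Answer: \frac{39}{14} e_{1} + \frac{33}{14} e_{2} - \frac{61}{28} e_{3}
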